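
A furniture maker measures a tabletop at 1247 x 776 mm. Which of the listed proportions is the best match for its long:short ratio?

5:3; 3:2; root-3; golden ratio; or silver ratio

golden ratio

1247/776 ≈ 1.607. Nearest candidates are golden ratio (1.618, off by 0.011) and 5:3 (1.667, off by 0.060).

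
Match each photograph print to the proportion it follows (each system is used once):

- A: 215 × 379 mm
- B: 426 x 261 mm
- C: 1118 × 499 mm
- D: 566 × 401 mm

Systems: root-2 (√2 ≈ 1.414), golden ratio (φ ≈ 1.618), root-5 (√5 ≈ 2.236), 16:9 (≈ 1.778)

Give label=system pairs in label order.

Ratios: A ≈ 1.763; B ≈ 1.632; C ≈ 2.240; D ≈ 1.411.
Targets: root-2 ≈ 1.414; golden ratio ≈ 1.618; root-5 ≈ 2.236; 16:9 ≈ 1.778.

A=16:9, B=golden ratio, C=root-5, D=root-2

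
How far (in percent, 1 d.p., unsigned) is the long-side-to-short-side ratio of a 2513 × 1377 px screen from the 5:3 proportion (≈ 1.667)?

Ratio = 2513 / 1377 ≈ 1.8250.
Ideal 5:3 ≈ 1.6667. |1.8250 − 1.6667| / 1.6667 ≈ 9.50% → 9.5%.

9.5%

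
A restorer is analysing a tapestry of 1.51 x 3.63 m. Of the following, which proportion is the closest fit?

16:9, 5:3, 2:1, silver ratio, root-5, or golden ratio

Ratio = 3.63 / 1.51 ≈ 2.404.
Distances: 16:9 1.778 (Δ 0.626); 5:3 1.667 (Δ 0.737); 2:1 2.000 (Δ 0.404); silver ratio 2.414 (Δ 0.010); root-5 2.236 (Δ 0.168); golden ratio 1.618 (Δ 0.786).

silver ratio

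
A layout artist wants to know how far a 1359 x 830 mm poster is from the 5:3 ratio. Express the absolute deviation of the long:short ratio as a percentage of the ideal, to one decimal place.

Ratio = 1359 / 830 ≈ 1.6373.
Ideal 5:3 ≈ 1.6667. |1.6373 − 1.6667| / 1.6667 ≈ 1.76% → 1.8%.

1.8%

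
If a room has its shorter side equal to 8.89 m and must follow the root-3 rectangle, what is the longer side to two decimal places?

15.40 m

root-3 ≈ 1.73205.
Longer side = 8.89 × 1.73205 ≈ 15.3979 → 15.40 m.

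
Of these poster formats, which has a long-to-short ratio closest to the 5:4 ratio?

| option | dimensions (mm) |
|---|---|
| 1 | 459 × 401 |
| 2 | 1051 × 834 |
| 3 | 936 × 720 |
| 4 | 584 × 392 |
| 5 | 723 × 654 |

Ratios (long/short): 1 ≈ 1.145; 2 ≈ 1.260; 3 ≈ 1.300; 4 ≈ 1.490; 5 ≈ 1.106.
5:4 ≈ 1.250; option 2 is nearest (Δ 0.010).

2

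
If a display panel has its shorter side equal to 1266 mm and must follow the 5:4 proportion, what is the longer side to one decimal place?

5:4 = 1.25000.
Longer side = 1266 × 1.25000 ≈ 1582.500 → 1582.5 mm.

1582.5 mm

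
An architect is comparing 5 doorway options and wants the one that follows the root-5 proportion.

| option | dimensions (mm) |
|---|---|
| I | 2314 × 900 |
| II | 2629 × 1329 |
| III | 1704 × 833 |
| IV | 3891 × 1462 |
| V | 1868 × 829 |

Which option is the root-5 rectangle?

V

Target root-5 ≈ 2.236.
I: 2.571 (Δ0.335)  II: 1.978 (Δ0.258)  III: 2.046 (Δ0.190)  IV: 2.661 (Δ0.425)  V: 2.253 (Δ0.017)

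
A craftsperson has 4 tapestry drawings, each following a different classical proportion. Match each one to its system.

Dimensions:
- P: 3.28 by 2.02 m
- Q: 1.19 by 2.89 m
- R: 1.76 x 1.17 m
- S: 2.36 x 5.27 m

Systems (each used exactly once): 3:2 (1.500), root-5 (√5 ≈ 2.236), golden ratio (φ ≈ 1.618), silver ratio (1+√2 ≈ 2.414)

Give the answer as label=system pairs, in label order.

P=golden ratio, Q=silver ratio, R=3:2, S=root-5

Ratios: P ≈ 1.624; Q ≈ 2.429; R ≈ 1.504; S ≈ 2.233.
Targets: 3:2 ≈ 1.500; root-5 ≈ 2.236; golden ratio ≈ 1.618; silver ratio ≈ 2.414.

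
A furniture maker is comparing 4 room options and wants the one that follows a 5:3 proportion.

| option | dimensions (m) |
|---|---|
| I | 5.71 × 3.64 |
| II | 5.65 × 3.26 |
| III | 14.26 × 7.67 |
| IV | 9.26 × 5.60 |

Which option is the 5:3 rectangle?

Target 5:3 ≈ 1.667.
I: 1.569 (Δ0.098)  II: 1.733 (Δ0.066)  III: 1.859 (Δ0.192)  IV: 1.654 (Δ0.013)

IV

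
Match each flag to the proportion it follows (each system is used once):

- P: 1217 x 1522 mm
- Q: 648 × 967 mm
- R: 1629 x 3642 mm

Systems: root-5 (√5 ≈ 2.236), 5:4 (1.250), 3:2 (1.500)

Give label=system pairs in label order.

P=5:4, Q=3:2, R=root-5

Ratios: P ≈ 1.251; Q ≈ 1.492; R ≈ 2.236.
Targets: root-5 ≈ 2.236; 5:4 ≈ 1.250; 3:2 ≈ 1.500.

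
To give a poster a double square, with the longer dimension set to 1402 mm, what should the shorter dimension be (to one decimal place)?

2:1 = 2.00000.
Shorter side = 1402 ÷ 2.00000 ≈ 701.000 → 701.0 mm.

701.0 mm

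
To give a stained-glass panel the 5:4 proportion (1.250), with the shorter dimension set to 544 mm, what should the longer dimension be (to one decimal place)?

5:4 = 1.25000.
Longer side = 544 × 1.25000 ≈ 680.000 → 680.0 mm.

680.0 mm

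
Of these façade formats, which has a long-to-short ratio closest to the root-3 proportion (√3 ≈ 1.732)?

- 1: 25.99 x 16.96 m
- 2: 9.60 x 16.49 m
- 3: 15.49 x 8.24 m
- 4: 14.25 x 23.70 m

Target root-3 ≈ 1.732.
1: 1.532 (Δ0.200)  2: 1.718 (Δ0.014)  3: 1.880 (Δ0.148)  4: 1.663 (Δ0.069)

2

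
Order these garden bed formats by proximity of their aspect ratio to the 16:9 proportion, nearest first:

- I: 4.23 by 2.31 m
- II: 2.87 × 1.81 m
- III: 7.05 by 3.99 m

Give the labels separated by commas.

III, I, II

I: 4.23/2.31 ≈ 1.831 → |1.831 − 1.778| = 0.053
II: 2.87/1.81 ≈ 1.586 → |1.586 − 1.778| = 0.192
III: 7.05/3.99 ≈ 1.767 → |1.767 − 1.778| = 0.011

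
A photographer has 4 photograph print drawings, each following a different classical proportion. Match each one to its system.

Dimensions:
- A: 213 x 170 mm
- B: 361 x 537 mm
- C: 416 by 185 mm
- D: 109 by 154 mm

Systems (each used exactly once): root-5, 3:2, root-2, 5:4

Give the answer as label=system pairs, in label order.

A=5:4, B=3:2, C=root-5, D=root-2

A = 213/170 ≈ 1.253 → 5:4 (1.250)
B = 537/361 ≈ 1.488 → 3:2 (1.500)
C = 416/185 ≈ 2.249 → root-5 (2.236)
D = 154/109 ≈ 1.413 → root-2 (1.414)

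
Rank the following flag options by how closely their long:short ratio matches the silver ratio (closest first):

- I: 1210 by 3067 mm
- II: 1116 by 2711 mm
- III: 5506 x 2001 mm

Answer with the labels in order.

II, I, III

I: 3067/1210 ≈ 2.535 → |2.535 − 2.414| = 0.121
II: 2711/1116 ≈ 2.429 → |2.429 − 2.414| = 0.015
III: 5506/2001 ≈ 2.752 → |2.752 − 2.414| = 0.338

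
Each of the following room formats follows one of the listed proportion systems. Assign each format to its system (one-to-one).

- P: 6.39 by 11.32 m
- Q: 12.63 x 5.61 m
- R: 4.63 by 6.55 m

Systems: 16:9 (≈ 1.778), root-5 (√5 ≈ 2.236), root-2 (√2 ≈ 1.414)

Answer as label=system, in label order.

P=16:9, Q=root-5, R=root-2

Ratios: P ≈ 1.772; Q ≈ 2.251; R ≈ 1.415.
Targets: 16:9 ≈ 1.778; root-5 ≈ 2.236; root-2 ≈ 1.414.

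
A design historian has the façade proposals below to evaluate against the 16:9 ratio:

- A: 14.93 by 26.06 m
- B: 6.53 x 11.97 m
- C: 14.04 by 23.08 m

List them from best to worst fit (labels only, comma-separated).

A, B, C

Ratios: A = 26.06 / 14.93 ≈ 1.745; B = 11.97 / 6.53 ≈ 1.833; C = 23.08 / 14.04 ≈ 1.644.
|Δ from 1.778|: A 0.033; B 0.055; C 0.134.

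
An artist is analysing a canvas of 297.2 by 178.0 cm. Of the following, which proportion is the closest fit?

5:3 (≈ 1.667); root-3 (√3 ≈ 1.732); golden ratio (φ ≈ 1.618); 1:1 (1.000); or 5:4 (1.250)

297.2/178.0 ≈ 1.670. Nearest candidates are 5:3 (1.667, off by 0.003) and golden ratio (1.618, off by 0.052).

5:3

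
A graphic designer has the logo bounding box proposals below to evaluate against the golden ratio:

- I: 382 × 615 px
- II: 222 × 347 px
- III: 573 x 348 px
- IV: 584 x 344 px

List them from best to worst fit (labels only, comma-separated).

I, III, II, IV

I: 615/382 ≈ 1.610 → |1.610 − 1.618| = 0.008
II: 347/222 ≈ 1.563 → |1.563 − 1.618| = 0.055
III: 573/348 ≈ 1.647 → |1.647 − 1.618| = 0.029
IV: 584/344 ≈ 1.698 → |1.698 − 1.618| = 0.080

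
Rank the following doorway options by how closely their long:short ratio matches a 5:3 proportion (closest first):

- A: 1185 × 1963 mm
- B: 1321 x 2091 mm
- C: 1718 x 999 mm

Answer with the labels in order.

A: 1963/1185 ≈ 1.657 → |1.657 − 1.667| = 0.010
B: 2091/1321 ≈ 1.583 → |1.583 − 1.667| = 0.084
C: 1718/999 ≈ 1.720 → |1.720 − 1.667| = 0.053

A, C, B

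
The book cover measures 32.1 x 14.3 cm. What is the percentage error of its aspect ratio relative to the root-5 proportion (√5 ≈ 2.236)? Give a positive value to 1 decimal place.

Ratio = 32.1 / 14.3 ≈ 2.2448.
Ideal root-5 ≈ 2.2361. |2.2448 − 2.2361| / 2.2361 ≈ 0.39% → 0.4%.

0.4%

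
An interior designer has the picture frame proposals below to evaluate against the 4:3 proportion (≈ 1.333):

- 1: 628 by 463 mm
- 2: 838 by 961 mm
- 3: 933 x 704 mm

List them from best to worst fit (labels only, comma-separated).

Ratios: 1 = 628 / 463 ≈ 1.356; 2 = 961 / 838 ≈ 1.147; 3 = 933 / 704 ≈ 1.325.
|Δ from 1.333|: 1 0.023; 2 0.186; 3 0.008.

3, 1, 2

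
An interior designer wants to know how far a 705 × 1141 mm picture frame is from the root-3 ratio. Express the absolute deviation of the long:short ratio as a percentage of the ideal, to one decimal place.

Ratio = 1141 / 705 ≈ 1.6184.
Ideal root-3 ≈ 1.7321. |1.6184 − 1.7321| / 1.7321 ≈ 6.56% → 6.6%.

6.6%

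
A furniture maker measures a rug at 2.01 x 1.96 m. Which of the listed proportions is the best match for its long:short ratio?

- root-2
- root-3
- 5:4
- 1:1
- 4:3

2.01/1.96 ≈ 1.026. Nearest candidates are 1:1 (1.000, off by 0.026) and 5:4 (1.250, off by 0.224).

1:1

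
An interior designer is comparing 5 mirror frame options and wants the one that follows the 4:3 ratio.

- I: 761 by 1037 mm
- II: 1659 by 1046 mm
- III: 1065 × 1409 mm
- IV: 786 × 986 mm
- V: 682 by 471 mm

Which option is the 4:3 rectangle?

Ratios (long/short): I ≈ 1.363; II ≈ 1.586; III ≈ 1.323; IV ≈ 1.254; V ≈ 1.448.
4:3 ≈ 1.333; option III is nearest (Δ 0.010).

III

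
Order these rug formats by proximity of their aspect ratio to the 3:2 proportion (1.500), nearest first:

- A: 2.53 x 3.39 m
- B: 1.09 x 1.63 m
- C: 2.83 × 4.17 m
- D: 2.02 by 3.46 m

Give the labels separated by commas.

Ratios: A = 3.39 / 2.53 ≈ 1.340; B = 1.63 / 1.09 ≈ 1.495; C = 4.17 / 2.83 ≈ 1.473; D = 3.46 / 2.02 ≈ 1.713.
|Δ from 1.500|: A 0.160; B 0.005; C 0.027; D 0.213.

B, C, A, D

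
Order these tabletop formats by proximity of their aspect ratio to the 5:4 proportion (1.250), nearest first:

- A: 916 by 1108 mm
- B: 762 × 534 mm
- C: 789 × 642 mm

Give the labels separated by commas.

A: 1108/916 ≈ 1.210 → |1.210 − 1.250| = 0.040
B: 762/534 ≈ 1.427 → |1.427 − 1.250| = 0.177
C: 789/642 ≈ 1.229 → |1.229 − 1.250| = 0.021

C, A, B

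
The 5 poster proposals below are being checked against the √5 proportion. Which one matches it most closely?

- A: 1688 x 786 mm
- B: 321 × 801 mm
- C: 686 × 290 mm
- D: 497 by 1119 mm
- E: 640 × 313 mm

D

Target root-5 ≈ 2.236.
A: 2.148 (Δ0.088)  B: 2.495 (Δ0.259)  C: 2.366 (Δ0.130)  D: 2.252 (Δ0.016)  E: 2.045 (Δ0.191)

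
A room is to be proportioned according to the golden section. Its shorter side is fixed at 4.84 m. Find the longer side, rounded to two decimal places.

7.83 m

golden ratio ≈ 1.61803.
Longer side = 4.84 × 1.61803 ≈ 7.8313 → 7.83 m.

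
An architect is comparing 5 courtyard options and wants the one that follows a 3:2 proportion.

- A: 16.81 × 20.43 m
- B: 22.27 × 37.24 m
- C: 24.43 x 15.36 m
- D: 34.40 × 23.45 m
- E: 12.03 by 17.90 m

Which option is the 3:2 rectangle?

E

Ratios (long/short): A ≈ 1.215; B ≈ 1.672; C ≈ 1.590; D ≈ 1.467; E ≈ 1.488.
3:2 ≈ 1.500; option E is nearest (Δ 0.012).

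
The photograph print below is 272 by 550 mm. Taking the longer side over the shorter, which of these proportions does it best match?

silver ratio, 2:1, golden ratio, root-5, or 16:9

Ratio = 550 / 272 ≈ 2.022.
Distances: silver ratio 2.414 (Δ 0.392); 2:1 2.000 (Δ 0.022); golden ratio 1.618 (Δ 0.404); root-5 2.236 (Δ 0.214); 16:9 1.778 (Δ 0.244).

2:1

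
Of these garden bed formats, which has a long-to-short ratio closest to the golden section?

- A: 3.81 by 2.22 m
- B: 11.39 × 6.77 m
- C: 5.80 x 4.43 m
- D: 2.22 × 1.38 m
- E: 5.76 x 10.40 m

Ratios (long/short): A ≈ 1.716; B ≈ 1.682; C ≈ 1.309; D ≈ 1.609; E ≈ 1.806.
golden ratio ≈ 1.618; option D is nearest (Δ 0.009).

D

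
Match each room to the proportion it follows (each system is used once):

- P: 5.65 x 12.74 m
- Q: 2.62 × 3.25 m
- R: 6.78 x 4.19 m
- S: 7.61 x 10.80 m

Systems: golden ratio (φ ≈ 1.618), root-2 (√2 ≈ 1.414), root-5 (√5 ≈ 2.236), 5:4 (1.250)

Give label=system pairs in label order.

Ratios: P ≈ 2.255; Q ≈ 1.240; R ≈ 1.618; S ≈ 1.419.
Targets: golden ratio ≈ 1.618; root-2 ≈ 1.414; root-5 ≈ 2.236; 5:4 ≈ 1.250.

P=root-5, Q=5:4, R=golden ratio, S=root-2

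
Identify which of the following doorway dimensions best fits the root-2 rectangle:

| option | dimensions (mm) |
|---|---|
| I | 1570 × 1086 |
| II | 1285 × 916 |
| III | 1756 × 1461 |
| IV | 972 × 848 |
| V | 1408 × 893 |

Ratios (long/short): I ≈ 1.446; II ≈ 1.403; III ≈ 1.202; IV ≈ 1.146; V ≈ 1.577.
root-2 ≈ 1.414; option II is nearest (Δ 0.011).

II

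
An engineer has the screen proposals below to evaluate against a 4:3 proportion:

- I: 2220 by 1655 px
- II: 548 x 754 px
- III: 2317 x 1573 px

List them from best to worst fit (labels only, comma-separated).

I, II, III

I: 2220/1655 ≈ 1.341 → |1.341 − 1.333| = 0.008
II: 754/548 ≈ 1.376 → |1.376 − 1.333| = 0.043
III: 2317/1573 ≈ 1.473 → |1.473 − 1.333| = 0.140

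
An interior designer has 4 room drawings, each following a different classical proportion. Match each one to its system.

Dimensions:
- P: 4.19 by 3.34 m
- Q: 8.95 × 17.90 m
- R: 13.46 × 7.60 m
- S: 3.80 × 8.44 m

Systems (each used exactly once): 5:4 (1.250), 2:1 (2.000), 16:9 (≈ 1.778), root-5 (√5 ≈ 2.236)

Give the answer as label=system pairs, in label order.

P=5:4, Q=2:1, R=16:9, S=root-5

Ratios: P ≈ 1.254; Q ≈ 2.000; R ≈ 1.771; S ≈ 2.221.
Targets: 5:4 ≈ 1.250; 2:1 ≈ 2.000; 16:9 ≈ 1.778; root-5 ≈ 2.236.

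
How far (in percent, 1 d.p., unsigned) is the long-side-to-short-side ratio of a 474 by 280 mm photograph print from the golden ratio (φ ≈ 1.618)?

Ratio = 474 / 280 ≈ 1.6929.
Ideal golden ratio ≈ 1.6180. |1.6929 − 1.6180| / 1.6180 ≈ 4.63% → 4.6%.

4.6%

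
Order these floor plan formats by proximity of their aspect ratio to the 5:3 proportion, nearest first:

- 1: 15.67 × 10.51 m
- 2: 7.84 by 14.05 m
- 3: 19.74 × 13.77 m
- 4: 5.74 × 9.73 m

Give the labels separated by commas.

1: 15.67/10.51 ≈ 1.491 → |1.491 − 1.667| = 0.176
2: 14.05/7.84 ≈ 1.792 → |1.792 − 1.667| = 0.125
3: 19.74/13.77 ≈ 1.434 → |1.434 − 1.667| = 0.233
4: 9.73/5.74 ≈ 1.695 → |1.695 − 1.667| = 0.028

4, 2, 1, 3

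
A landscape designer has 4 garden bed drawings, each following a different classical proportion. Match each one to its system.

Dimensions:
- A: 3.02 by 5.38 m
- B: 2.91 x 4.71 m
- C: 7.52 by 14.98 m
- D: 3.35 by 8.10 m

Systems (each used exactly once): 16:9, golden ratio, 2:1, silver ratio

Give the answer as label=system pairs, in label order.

A = 5.38/3.02 ≈ 1.781 → 16:9 (1.778)
B = 4.71/2.91 ≈ 1.619 → golden ratio (1.618)
C = 14.98/7.52 ≈ 1.992 → 2:1 (2.000)
D = 8.10/3.35 ≈ 2.418 → silver ratio (2.414)

A=16:9, B=golden ratio, C=2:1, D=silver ratio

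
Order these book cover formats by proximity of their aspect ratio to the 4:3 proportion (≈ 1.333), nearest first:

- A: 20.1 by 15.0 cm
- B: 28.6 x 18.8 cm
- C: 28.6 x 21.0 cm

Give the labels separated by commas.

A, C, B

Ratios: A = 20.1 / 15.0 ≈ 1.340; B = 28.6 / 18.8 ≈ 1.521; C = 28.6 / 21.0 ≈ 1.362.
|Δ from 1.333|: A 0.007; B 0.188; C 0.029.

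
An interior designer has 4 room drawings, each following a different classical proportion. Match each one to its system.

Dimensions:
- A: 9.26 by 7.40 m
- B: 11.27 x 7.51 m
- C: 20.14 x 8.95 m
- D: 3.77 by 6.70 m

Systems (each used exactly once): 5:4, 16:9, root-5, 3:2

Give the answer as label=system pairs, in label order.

Ratios: A ≈ 1.251; B ≈ 1.501; C ≈ 2.250; D ≈ 1.777.
Targets: 5:4 ≈ 1.250; 16:9 ≈ 1.778; root-5 ≈ 2.236; 3:2 ≈ 1.500.

A=5:4, B=3:2, C=root-5, D=16:9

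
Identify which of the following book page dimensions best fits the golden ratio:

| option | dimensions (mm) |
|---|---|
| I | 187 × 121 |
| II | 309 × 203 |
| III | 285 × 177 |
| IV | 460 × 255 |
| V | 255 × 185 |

III

Ratios (long/short): I ≈ 1.545; II ≈ 1.522; III ≈ 1.610; IV ≈ 1.804; V ≈ 1.378.
golden ratio ≈ 1.618; option III is nearest (Δ 0.008).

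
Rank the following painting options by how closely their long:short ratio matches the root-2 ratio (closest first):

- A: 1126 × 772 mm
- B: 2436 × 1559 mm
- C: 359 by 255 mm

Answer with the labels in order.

Ratios: A = 1126 / 772 ≈ 1.459; B = 2436 / 1559 ≈ 1.563; C = 359 / 255 ≈ 1.408.
|Δ from 1.414|: A 0.045; B 0.149; C 0.006.

C, A, B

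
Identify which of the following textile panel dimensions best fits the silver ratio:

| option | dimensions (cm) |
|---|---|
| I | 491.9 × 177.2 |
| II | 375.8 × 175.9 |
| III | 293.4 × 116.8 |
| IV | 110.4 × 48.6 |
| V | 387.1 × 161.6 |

Target silver ratio ≈ 2.414.
I: 2.776 (Δ0.362)  II: 2.136 (Δ0.278)  III: 2.512 (Δ0.098)  IV: 2.272 (Δ0.142)  V: 2.395 (Δ0.019)

V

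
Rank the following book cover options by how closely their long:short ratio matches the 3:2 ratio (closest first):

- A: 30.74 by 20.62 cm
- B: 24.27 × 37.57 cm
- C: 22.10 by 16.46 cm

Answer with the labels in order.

Ratios: A = 30.74 / 20.62 ≈ 1.491; B = 37.57 / 24.27 ≈ 1.548; C = 22.10 / 16.46 ≈ 1.343.
|Δ from 1.500|: A 0.009; B 0.048; C 0.157.

A, B, C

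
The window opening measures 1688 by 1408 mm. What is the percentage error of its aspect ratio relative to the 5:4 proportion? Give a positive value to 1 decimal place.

4.1%

Ratio = 1688 / 1408 ≈ 1.1989.
Ideal 5:4 = 1.2500. |1.1989 − 1.2500| / 1.2500 ≈ 4.09% → 4.1%.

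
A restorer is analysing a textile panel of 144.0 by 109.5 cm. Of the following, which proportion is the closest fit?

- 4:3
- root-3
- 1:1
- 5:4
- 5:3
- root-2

4:3

144.0/109.5 ≈ 1.315. Nearest candidates are 4:3 (1.333, off by 0.018) and 5:4 (1.250, off by 0.065).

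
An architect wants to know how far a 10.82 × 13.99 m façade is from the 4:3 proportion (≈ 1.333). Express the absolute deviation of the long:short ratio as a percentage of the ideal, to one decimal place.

3.0%

Ratio = 13.99 / 10.82 ≈ 1.2930.
Ideal 4:3 ≈ 1.3333. |1.2930 − 1.3333| / 1.3333 ≈ 3.02% → 3.0%.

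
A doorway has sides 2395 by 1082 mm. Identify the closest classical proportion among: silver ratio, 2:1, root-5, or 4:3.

root-5

2395/1082 ≈ 2.213. Nearest candidates are root-5 (2.236, off by 0.023) and silver ratio (2.414, off by 0.201).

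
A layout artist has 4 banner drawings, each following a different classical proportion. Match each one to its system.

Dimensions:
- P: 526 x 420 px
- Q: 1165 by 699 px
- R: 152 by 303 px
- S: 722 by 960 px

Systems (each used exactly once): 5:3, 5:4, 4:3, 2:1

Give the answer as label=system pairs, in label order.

P = 526/420 ≈ 1.252 → 5:4 (1.250)
Q = 1165/699 ≈ 1.667 → 5:3 (1.667)
R = 303/152 ≈ 1.993 → 2:1 (2.000)
S = 960/722 ≈ 1.330 → 4:3 (1.333)

P=5:4, Q=5:3, R=2:1, S=4:3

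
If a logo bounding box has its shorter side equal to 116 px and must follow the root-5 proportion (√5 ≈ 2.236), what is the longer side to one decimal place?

259.4 px

root-5 ≈ 2.23607.
Longer side = 116 × 2.23607 ≈ 259.384 → 259.4 px.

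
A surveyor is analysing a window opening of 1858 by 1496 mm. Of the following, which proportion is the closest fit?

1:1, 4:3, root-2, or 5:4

1858/1496 ≈ 1.242. Nearest candidates are 5:4 (1.250, off by 0.008) and 4:3 (1.333, off by 0.091).

5:4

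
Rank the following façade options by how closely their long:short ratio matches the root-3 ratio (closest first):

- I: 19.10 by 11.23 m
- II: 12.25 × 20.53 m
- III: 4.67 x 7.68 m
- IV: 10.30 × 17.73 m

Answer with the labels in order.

I: 19.10/11.23 ≈ 1.701 → |1.701 − 1.732| = 0.031
II: 20.53/12.25 ≈ 1.676 → |1.676 − 1.732| = 0.056
III: 7.68/4.67 ≈ 1.645 → |1.645 − 1.732| = 0.087
IV: 17.73/10.30 ≈ 1.721 → |1.721 − 1.732| = 0.011

IV, I, II, III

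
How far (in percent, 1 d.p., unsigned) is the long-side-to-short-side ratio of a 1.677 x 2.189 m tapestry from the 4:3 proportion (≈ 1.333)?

Ratio = 2.189 / 1.677 ≈ 1.3053.
Ideal 4:3 ≈ 1.3333. |1.3053 − 1.3333| / 1.3333 ≈ 2.10% → 2.1%.

2.1%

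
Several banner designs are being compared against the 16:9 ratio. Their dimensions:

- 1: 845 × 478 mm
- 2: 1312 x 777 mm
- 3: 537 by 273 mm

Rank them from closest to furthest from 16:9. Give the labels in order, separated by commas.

1, 2, 3

1: 845/478 ≈ 1.768 → |1.768 − 1.778| = 0.010
2: 1312/777 ≈ 1.689 → |1.689 − 1.778| = 0.089
3: 537/273 ≈ 1.967 → |1.967 − 1.778| = 0.189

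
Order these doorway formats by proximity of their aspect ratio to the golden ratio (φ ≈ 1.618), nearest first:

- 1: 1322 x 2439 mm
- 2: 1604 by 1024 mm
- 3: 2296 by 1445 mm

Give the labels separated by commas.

Ratios: 1 = 2439 / 1322 ≈ 1.845; 2 = 1604 / 1024 ≈ 1.566; 3 = 2296 / 1445 ≈ 1.589.
|Δ from 1.618|: 1 0.227; 2 0.052; 3 0.029.

3, 2, 1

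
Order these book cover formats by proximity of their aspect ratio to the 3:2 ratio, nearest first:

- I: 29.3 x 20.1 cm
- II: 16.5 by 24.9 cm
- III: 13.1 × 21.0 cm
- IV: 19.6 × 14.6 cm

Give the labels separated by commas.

Ratios: I = 29.3 / 20.1 ≈ 1.458; II = 24.9 / 16.5 ≈ 1.509; III = 21.0 / 13.1 ≈ 1.603; IV = 19.6 / 14.6 ≈ 1.342.
|Δ from 1.500|: I 0.042; II 0.009; III 0.103; IV 0.158.

II, I, III, IV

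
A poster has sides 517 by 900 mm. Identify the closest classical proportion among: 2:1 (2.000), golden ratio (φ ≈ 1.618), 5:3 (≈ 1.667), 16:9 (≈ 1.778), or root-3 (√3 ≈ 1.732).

root-3

900/517 ≈ 1.741. Nearest candidates are root-3 (1.732, off by 0.009) and 16:9 (1.778, off by 0.037).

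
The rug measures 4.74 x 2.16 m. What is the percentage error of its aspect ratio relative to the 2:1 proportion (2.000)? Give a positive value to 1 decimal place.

Ratio = 4.74 / 2.16 ≈ 2.1944.
Ideal 2:1 = 2.0000. |2.1944 − 2.0000| / 2.0000 ≈ 9.72% → 9.7%.

9.7%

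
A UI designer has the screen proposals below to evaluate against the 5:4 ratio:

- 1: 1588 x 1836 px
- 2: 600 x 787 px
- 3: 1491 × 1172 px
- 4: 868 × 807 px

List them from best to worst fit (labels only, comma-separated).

1: 1836/1588 ≈ 1.156 → |1.156 − 1.250| = 0.094
2: 787/600 ≈ 1.312 → |1.312 − 1.250| = 0.062
3: 1491/1172 ≈ 1.272 → |1.272 − 1.250| = 0.022
4: 868/807 ≈ 1.076 → |1.076 − 1.250| = 0.174

3, 2, 1, 4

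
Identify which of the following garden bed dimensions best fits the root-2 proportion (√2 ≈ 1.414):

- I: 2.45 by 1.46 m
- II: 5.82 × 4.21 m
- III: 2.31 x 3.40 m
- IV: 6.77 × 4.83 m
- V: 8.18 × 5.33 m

IV

Target root-2 ≈ 1.414.
I: 1.678 (Δ0.264)  II: 1.382 (Δ0.032)  III: 1.472 (Δ0.058)  IV: 1.402 (Δ0.012)  V: 1.535 (Δ0.121)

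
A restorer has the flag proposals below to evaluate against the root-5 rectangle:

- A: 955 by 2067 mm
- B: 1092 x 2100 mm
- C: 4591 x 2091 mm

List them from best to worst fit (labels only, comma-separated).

A: 2067/955 ≈ 2.164 → |2.164 − 2.236| = 0.072
B: 2100/1092 ≈ 1.923 → |1.923 − 2.236| = 0.313
C: 4591/2091 ≈ 2.196 → |2.196 − 2.236| = 0.040

C, A, B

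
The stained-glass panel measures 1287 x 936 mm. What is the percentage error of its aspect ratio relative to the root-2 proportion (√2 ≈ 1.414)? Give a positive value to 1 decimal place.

Ratio = 1287 / 936 ≈ 1.3750.
Ideal root-2 ≈ 1.4142. |1.3750 − 1.4142| / 1.4142 ≈ 2.77% → 2.8%.

2.8%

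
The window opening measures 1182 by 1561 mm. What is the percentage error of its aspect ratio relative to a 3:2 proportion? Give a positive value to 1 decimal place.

Ratio = 1561 / 1182 ≈ 1.3206.
Ideal 3:2 = 1.5000. |1.3206 − 1.5000| / 1.5000 ≈ 11.96% → 12.0%.

12.0%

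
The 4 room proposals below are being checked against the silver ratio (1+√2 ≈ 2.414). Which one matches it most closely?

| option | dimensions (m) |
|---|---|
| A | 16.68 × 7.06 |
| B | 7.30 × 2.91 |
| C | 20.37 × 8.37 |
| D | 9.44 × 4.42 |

C

Ratios (long/short): A ≈ 2.363; B ≈ 2.509; C ≈ 2.434; D ≈ 2.136.
silver ratio ≈ 2.414; option C is nearest (Δ 0.020).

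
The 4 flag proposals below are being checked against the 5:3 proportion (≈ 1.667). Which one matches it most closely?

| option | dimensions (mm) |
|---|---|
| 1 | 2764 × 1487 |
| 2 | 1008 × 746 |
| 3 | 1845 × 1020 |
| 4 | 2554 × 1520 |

Target 5:3 ≈ 1.667.
1: 1.859 (Δ0.192)  2: 1.351 (Δ0.316)  3: 1.809 (Δ0.142)  4: 1.680 (Δ0.013)

4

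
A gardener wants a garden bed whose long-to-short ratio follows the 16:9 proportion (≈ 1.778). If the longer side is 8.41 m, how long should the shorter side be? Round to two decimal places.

16:9 ≈ 1.77778.
Shorter side = 8.41 ÷ 1.77778 ≈ 4.7306 → 4.73 m.

4.73 m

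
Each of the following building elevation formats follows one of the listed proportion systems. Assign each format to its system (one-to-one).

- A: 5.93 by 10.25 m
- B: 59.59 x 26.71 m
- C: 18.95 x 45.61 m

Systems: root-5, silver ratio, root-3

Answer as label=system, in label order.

A = 10.25/5.93 ≈ 1.728 → root-3 (1.732)
B = 59.59/26.71 ≈ 2.231 → root-5 (2.236)
C = 45.61/18.95 ≈ 2.407 → silver ratio (2.414)

A=root-3, B=root-5, C=silver ratio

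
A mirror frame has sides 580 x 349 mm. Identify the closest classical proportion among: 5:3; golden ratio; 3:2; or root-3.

5:3

580/349 ≈ 1.662. Nearest candidates are 5:3 (1.667, off by 0.005) and golden ratio (1.618, off by 0.044).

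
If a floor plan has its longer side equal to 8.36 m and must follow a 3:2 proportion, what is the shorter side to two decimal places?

3:2 = 1.50000.
Shorter side = 8.36 ÷ 1.50000 ≈ 5.5733 → 5.57 m.

5.57 m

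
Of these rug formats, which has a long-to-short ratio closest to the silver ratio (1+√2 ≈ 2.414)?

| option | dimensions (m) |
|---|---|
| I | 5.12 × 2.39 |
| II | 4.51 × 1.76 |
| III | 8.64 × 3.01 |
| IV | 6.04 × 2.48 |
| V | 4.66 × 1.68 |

IV

Ratios (long/short): I ≈ 2.142; II ≈ 2.562; III ≈ 2.870; IV ≈ 2.435; V ≈ 2.774.
silver ratio ≈ 2.414; option IV is nearest (Δ 0.021).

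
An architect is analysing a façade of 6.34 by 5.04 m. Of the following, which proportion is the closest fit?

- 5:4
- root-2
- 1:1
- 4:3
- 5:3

6.34/5.04 ≈ 1.258. Nearest candidates are 5:4 (1.250, off by 0.008) and 4:3 (1.333, off by 0.075).

5:4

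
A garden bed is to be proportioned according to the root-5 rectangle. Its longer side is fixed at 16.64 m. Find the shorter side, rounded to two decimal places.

7.44 m

root-5 ≈ 2.23607.
Shorter side = 16.64 ÷ 2.23607 ≈ 7.4416 → 7.44 m.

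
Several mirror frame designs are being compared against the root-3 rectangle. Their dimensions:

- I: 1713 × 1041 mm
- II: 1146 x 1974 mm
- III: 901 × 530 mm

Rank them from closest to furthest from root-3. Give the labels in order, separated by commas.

II, III, I

Ratios: I = 1713 / 1041 ≈ 1.646; II = 1974 / 1146 ≈ 1.723; III = 901 / 530 ≈ 1.700.
|Δ from 1.732|: I 0.086; II 0.009; III 0.032.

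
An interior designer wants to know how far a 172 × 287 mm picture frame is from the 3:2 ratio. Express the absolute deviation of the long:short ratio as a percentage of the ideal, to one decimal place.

Ratio = 287 / 172 ≈ 1.6686.
Ideal 3:2 = 1.5000. |1.6686 − 1.5000| / 1.5000 ≈ 11.24% → 11.2%.

11.2%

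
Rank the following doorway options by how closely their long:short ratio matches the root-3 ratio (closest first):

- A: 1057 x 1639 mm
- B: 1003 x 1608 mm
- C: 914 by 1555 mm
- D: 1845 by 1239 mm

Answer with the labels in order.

Ratios: A = 1639 / 1057 ≈ 1.551; B = 1608 / 1003 ≈ 1.603; C = 1555 / 914 ≈ 1.701; D = 1845 / 1239 ≈ 1.489.
|Δ from 1.732|: A 0.181; B 0.129; C 0.031; D 0.243.

C, B, A, D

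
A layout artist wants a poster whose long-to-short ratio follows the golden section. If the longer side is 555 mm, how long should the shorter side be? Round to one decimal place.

343.0 mm

golden ratio ≈ 1.61803.
Shorter side = 555 ÷ 1.61803 ≈ 343.010 → 343.0 mm.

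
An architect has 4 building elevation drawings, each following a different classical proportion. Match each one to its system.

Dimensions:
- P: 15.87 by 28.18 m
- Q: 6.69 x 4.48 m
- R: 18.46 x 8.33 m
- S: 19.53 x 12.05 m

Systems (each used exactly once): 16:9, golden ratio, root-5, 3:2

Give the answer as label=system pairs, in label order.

Ratios: P ≈ 1.776; Q ≈ 1.493; R ≈ 2.216; S ≈ 1.621.
Targets: 16:9 ≈ 1.778; golden ratio ≈ 1.618; root-5 ≈ 2.236; 3:2 ≈ 1.500.

P=16:9, Q=3:2, R=root-5, S=golden ratio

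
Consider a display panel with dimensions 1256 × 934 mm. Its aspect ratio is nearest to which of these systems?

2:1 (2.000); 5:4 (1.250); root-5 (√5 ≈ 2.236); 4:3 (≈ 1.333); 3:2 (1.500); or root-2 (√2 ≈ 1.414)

1256/934 ≈ 1.345. Nearest candidates are 4:3 (1.333, off by 0.012) and root-2 (1.414, off by 0.069).

4:3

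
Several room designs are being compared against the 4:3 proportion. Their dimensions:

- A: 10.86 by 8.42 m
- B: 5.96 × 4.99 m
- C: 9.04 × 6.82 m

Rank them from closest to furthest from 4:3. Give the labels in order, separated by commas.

C, A, B

Ratios: A = 10.86 / 8.42 ≈ 1.290; B = 5.96 / 4.99 ≈ 1.194; C = 9.04 / 6.82 ≈ 1.326.
|Δ from 1.333|: A 0.043; B 0.139; C 0.007.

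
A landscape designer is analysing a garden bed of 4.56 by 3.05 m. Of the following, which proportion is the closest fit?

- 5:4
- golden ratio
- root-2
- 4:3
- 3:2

Ratio = 4.56 / 3.05 ≈ 1.495.
Distances: 5:4 1.250 (Δ 0.245); golden ratio 1.618 (Δ 0.123); root-2 1.414 (Δ 0.081); 4:3 1.333 (Δ 0.162); 3:2 1.500 (Δ 0.005).

3:2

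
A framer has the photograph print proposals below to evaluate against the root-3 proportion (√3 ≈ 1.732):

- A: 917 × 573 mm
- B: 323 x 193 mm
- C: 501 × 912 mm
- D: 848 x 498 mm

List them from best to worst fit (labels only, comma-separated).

Ratios: A = 917 / 573 ≈ 1.600; B = 323 / 193 ≈ 1.674; C = 912 / 501 ≈ 1.820; D = 848 / 498 ≈ 1.703.
|Δ from 1.732|: A 0.132; B 0.058; C 0.088; D 0.029.

D, B, C, A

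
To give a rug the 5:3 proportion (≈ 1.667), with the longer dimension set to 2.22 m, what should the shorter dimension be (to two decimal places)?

1.33 m

5:3 ≈ 1.66667.
Shorter side = 2.22 ÷ 1.66667 ≈ 1.3320 → 1.33 m.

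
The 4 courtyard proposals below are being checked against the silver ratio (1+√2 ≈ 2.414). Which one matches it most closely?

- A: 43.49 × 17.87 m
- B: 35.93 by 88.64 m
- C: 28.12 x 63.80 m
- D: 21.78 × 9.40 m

Target silver ratio ≈ 2.414.
A: 2.434 (Δ0.020)  B: 2.467 (Δ0.053)  C: 2.269 (Δ0.145)  D: 2.317 (Δ0.097)

A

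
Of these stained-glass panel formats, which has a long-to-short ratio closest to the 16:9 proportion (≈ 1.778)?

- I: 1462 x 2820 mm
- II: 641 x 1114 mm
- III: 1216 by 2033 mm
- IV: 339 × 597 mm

IV

Target 16:9 ≈ 1.778.
I: 1.929 (Δ0.151)  II: 1.738 (Δ0.040)  III: 1.672 (Δ0.106)  IV: 1.761 (Δ0.017)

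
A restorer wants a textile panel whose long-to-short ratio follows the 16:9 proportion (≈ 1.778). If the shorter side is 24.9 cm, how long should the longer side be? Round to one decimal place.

44.3 cm

16:9 ≈ 1.77778.
Longer side = 24.9 × 1.77778 ≈ 44.267 → 44.3 cm.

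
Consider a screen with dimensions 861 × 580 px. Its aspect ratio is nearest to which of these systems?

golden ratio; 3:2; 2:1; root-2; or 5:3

861/580 ≈ 1.484. Nearest candidates are 3:2 (1.500, off by 0.016) and root-2 (1.414, off by 0.070).

3:2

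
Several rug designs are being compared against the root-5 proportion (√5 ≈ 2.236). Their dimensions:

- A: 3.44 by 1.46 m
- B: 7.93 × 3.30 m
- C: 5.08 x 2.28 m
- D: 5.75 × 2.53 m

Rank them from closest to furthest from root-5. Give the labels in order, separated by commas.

C, D, A, B

Ratios: A = 3.44 / 1.46 ≈ 2.356; B = 7.93 / 3.30 ≈ 2.403; C = 5.08 / 2.28 ≈ 2.228; D = 5.75 / 2.53 ≈ 2.273.
|Δ from 2.236|: A 0.120; B 0.167; C 0.008; D 0.037.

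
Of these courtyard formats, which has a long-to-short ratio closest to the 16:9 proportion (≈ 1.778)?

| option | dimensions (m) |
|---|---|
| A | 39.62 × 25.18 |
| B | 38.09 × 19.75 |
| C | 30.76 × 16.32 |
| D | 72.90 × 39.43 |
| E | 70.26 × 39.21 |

Target 16:9 ≈ 1.778.
A: 1.573 (Δ0.205)  B: 1.929 (Δ0.151)  C: 1.885 (Δ0.107)  D: 1.849 (Δ0.071)  E: 1.792 (Δ0.014)

E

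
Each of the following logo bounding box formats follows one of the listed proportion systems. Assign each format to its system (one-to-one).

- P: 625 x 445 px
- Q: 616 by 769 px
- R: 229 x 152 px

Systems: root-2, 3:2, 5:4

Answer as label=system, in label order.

P = 625/445 ≈ 1.404 → root-2 (1.414)
Q = 769/616 ≈ 1.248 → 5:4 (1.250)
R = 229/152 ≈ 1.507 → 3:2 (1.500)

P=root-2, Q=5:4, R=3:2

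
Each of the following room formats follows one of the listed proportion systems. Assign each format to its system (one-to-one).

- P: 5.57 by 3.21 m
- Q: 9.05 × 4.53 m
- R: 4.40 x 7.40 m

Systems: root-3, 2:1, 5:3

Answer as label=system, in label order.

Ratios: P ≈ 1.735; Q ≈ 1.998; R ≈ 1.682.
Targets: root-3 ≈ 1.732; 2:1 ≈ 2.000; 5:3 ≈ 1.667.

P=root-3, Q=2:1, R=5:3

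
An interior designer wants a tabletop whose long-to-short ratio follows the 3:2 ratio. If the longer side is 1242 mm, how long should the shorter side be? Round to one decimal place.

3:2 = 1.50000.
Shorter side = 1242 ÷ 1.50000 ≈ 828.000 → 828.0 mm.

828.0 mm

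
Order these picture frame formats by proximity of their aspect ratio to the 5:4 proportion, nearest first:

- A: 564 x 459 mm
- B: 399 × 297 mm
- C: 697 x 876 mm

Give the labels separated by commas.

C, A, B

Ratios: A = 564 / 459 ≈ 1.229; B = 399 / 297 ≈ 1.343; C = 876 / 697 ≈ 1.257.
|Δ from 1.250|: A 0.021; B 0.093; C 0.007.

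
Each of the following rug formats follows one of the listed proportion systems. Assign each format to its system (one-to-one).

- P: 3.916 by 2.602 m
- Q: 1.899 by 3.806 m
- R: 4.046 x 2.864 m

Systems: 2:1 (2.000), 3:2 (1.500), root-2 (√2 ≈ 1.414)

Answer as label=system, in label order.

P=3:2, Q=2:1, R=root-2

P = 3.916/2.602 ≈ 1.505 → 3:2 (1.500)
Q = 3.806/1.899 ≈ 2.004 → 2:1 (2.000)
R = 4.046/2.864 ≈ 1.413 → root-2 (1.414)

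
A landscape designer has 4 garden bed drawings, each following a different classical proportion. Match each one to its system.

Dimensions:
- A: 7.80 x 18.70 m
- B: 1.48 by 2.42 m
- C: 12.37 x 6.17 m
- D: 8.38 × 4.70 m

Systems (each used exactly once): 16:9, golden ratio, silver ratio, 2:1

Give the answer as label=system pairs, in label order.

A=silver ratio, B=golden ratio, C=2:1, D=16:9

A = 18.70/7.80 ≈ 2.397 → silver ratio (2.414)
B = 2.42/1.48 ≈ 1.635 → golden ratio (1.618)
C = 12.37/6.17 ≈ 2.005 → 2:1 (2.000)
D = 8.38/4.70 ≈ 1.783 → 16:9 (1.778)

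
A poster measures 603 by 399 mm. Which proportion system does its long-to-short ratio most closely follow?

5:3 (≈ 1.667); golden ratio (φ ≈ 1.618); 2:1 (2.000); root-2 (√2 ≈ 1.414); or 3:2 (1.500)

603/399 ≈ 1.511. Nearest candidates are 3:2 (1.500, off by 0.011) and root-2 (1.414, off by 0.097).

3:2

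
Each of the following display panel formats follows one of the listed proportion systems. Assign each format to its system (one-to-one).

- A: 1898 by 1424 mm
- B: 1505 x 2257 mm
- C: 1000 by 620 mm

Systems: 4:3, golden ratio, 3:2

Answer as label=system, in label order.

A=4:3, B=3:2, C=golden ratio

A = 1898/1424 ≈ 1.333 → 4:3 (1.333)
B = 2257/1505 ≈ 1.500 → 3:2 (1.500)
C = 1000/620 ≈ 1.613 → golden ratio (1.618)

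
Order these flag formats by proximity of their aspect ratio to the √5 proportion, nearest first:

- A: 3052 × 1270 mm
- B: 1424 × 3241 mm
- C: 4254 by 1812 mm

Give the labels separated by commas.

Ratios: A = 3052 / 1270 ≈ 2.403; B = 3241 / 1424 ≈ 2.276; C = 4254 / 1812 ≈ 2.348.
|Δ from 2.236|: A 0.167; B 0.040; C 0.112.

B, C, A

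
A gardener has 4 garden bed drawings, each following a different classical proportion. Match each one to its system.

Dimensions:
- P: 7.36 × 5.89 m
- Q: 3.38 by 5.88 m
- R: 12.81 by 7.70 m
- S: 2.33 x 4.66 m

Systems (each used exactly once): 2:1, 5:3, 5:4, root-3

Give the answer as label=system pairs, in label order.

P=5:4, Q=root-3, R=5:3, S=2:1

Ratios: P ≈ 1.250; Q ≈ 1.740; R ≈ 1.664; S ≈ 2.000.
Targets: 2:1 ≈ 2.000; 5:3 ≈ 1.667; 5:4 ≈ 1.250; root-3 ≈ 1.732.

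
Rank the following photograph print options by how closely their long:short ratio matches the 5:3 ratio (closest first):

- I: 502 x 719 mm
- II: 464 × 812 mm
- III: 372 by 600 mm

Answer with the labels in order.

III, II, I

Ratios: I = 719 / 502 ≈ 1.432; II = 812 / 464 ≈ 1.750; III = 600 / 372 ≈ 1.613.
|Δ from 1.667|: I 0.235; II 0.083; III 0.054.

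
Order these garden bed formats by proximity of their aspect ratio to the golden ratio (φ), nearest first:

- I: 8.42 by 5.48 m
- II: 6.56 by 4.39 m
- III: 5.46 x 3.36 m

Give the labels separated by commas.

I: 8.42/5.48 ≈ 1.536 → |1.536 − 1.618| = 0.082
II: 6.56/4.39 ≈ 1.494 → |1.494 − 1.618| = 0.124
III: 5.46/3.36 ≈ 1.625 → |1.625 − 1.618| = 0.007

III, I, II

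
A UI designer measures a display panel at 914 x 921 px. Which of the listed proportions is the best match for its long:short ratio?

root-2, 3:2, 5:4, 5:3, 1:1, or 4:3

Ratio = 921 / 914 ≈ 1.008.
Distances: root-2 1.414 (Δ 0.406); 3:2 1.500 (Δ 0.492); 5:4 1.250 (Δ 0.242); 5:3 1.667 (Δ 0.659); 1:1 1.000 (Δ 0.008); 4:3 1.333 (Δ 0.325).

1:1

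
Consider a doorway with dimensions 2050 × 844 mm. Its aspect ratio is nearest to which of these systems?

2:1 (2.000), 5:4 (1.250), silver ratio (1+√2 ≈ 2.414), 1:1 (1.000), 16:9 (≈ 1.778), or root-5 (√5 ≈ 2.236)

silver ratio

2050/844 ≈ 2.429. Nearest candidates are silver ratio (2.414, off by 0.015) and root-5 (2.236, off by 0.193).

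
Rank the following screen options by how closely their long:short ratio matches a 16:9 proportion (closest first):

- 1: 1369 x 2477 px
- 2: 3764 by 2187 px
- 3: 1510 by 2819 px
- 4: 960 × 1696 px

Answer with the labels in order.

4, 1, 2, 3

Ratios: 1 = 2477 / 1369 ≈ 1.809; 2 = 3764 / 2187 ≈ 1.721; 3 = 2819 / 1510 ≈ 1.867; 4 = 1696 / 960 ≈ 1.767.
|Δ from 1.778|: 1 0.031; 2 0.057; 3 0.089; 4 0.011.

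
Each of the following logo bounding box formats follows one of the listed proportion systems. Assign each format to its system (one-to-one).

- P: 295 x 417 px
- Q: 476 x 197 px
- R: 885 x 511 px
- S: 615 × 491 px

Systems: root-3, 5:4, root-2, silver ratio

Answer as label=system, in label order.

P=root-2, Q=silver ratio, R=root-3, S=5:4

Ratios: P ≈ 1.414; Q ≈ 2.416; R ≈ 1.732; S ≈ 1.253.
Targets: root-3 ≈ 1.732; 5:4 ≈ 1.250; root-2 ≈ 1.414; silver ratio ≈ 2.414.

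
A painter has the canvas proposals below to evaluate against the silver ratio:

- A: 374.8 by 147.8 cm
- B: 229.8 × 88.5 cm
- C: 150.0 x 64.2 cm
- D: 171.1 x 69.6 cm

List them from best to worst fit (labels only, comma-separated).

D, C, A, B

Ratios: A = 374.8 / 147.8 ≈ 2.536; B = 229.8 / 88.5 ≈ 2.597; C = 150.0 / 64.2 ≈ 2.336; D = 171.1 / 69.6 ≈ 2.458.
|Δ from 2.414|: A 0.122; B 0.183; C 0.078; D 0.044.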